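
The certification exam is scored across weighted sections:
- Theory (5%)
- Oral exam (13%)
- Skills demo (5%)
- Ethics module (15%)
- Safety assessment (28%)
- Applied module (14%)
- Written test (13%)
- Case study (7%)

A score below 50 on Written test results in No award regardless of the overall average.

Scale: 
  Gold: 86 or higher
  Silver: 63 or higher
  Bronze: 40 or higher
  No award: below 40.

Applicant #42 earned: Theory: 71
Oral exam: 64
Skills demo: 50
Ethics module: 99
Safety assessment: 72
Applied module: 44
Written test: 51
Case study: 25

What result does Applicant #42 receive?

Written test score 51 ≥ 50: minimum met.
Weighted total:
  Theory 71 × 0.05 = 3.55
  Oral exam 64 × 0.13 = 8.32
  Skills demo 50 × 0.05 = 2.5
  Ethics module 99 × 0.15 = 14.85
  Safety assessment 72 × 0.28 = 20.16
  Applied module 44 × 0.14 = 6.16
  Written test 51 × 0.13 = 6.63
  Case study 25 × 0.07 = 1.75
Sum = 63.92
63.92 is ≥ 63 and < 86 → Silver

Silver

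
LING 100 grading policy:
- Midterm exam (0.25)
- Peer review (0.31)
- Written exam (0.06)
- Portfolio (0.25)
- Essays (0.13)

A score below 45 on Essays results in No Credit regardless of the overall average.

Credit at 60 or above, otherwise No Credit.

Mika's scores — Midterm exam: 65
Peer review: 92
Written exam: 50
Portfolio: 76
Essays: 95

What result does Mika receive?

Essays score 95 ≥ 45: minimum met.
Weighted total:
  Midterm exam 65 × 0.25 = 16.25
  Peer review 92 × 0.31 = 28.52
  Written exam 50 × 0.06 = 3
  Portfolio 76 × 0.25 = 19
  Essays 95 × 0.13 = 12.35
Sum = 79.12
79.12 ≥ 60 → Credit

Credit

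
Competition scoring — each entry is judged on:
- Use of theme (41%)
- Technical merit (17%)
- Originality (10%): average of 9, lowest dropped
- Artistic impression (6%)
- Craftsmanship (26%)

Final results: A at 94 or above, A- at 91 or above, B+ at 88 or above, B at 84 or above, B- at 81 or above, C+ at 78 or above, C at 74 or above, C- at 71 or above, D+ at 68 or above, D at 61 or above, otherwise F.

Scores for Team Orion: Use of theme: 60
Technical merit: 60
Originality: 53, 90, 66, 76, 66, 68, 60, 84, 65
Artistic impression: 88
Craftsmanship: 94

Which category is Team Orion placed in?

Originality: drop 53 → average of remaining 8 = 575/8 = 71.875
Weighted total:
  Use of theme 60 × 0.41 = 24.6
  Technical merit 60 × 0.17 = 10.2
  Originality 71.875 × 0.1 = 7.1875
  Artistic impression 88 × 0.06 = 5.28
  Craftsmanship 94 × 0.26 = 24.44
Sum = 71.7075
71.7075 is ≥ 71 and < 74 → C-

C-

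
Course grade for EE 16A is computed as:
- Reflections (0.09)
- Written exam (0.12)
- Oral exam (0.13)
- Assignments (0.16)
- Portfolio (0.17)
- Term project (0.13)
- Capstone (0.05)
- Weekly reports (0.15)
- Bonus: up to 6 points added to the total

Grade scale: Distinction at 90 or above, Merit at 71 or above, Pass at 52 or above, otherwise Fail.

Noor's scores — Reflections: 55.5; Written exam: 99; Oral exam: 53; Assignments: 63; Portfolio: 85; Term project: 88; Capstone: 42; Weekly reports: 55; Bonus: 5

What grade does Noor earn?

Merit

Weighted total:
  Reflections 55.5 × 0.09 = 4.995
  Written exam 99 × 0.12 = 11.88
  Oral exam 53 × 0.13 = 6.89
  Assignments 63 × 0.16 = 10.08
  Portfolio 85 × 0.17 = 14.45
  Term project 88 × 0.13 = 11.44
  Capstone 42 × 0.05 = 2.1
  Weekly reports 55 × 0.15 = 8.25
Sum = 70.085
Bonus: 70.085 + 5 = 75.085
75.085 is ≥ 71 and < 90 → Merit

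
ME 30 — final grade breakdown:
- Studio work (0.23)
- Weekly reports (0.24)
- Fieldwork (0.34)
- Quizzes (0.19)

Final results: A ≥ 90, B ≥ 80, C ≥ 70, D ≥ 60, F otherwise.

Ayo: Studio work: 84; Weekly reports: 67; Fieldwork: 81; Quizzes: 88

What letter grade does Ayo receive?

Weighted total:
  Studio work 84 × 0.23 = 19.32
  Weekly reports 67 × 0.24 = 16.08
  Fieldwork 81 × 0.34 = 27.54
  Quizzes 88 × 0.19 = 16.72
Sum = 79.66
79.66 is ≥ 70 and < 80 → C

C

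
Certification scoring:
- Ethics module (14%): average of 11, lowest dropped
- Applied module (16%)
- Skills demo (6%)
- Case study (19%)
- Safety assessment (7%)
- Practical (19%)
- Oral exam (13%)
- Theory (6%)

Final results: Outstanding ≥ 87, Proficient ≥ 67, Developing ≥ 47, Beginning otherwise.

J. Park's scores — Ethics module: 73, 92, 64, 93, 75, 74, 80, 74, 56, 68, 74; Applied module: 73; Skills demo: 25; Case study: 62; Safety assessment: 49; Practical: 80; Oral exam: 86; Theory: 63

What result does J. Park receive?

Proficient

Ethics module: drop 56 → average of remaining 10 = 767/10 = 76.7
Weighted total:
  Ethics module 76.7 × 0.14 = 10.738
  Applied module 73 × 0.16 = 11.68
  Skills demo 25 × 0.06 = 1.5
  Case study 62 × 0.19 = 11.78
  Safety assessment 49 × 0.07 = 3.43
  Practical 80 × 0.19 = 15.2
  Oral exam 86 × 0.13 = 11.18
  Theory 63 × 0.06 = 3.78
Sum = 69.288
69.288 is ≥ 67 and < 87 → Proficient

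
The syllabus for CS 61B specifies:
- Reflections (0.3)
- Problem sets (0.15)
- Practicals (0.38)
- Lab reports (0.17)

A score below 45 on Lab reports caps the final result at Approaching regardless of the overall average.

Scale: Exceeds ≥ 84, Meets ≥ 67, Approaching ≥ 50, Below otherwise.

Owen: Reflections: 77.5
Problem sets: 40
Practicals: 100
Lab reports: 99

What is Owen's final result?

Lab reports score 99 ≥ 45: minimum met.
Weighted total:
  Reflections 77.5 × 0.3 = 23.25
  Problem sets 40 × 0.15 = 6
  Practicals 100 × 0.38 = 38
  Lab reports 99 × 0.17 = 16.83
Sum = 84.08
84.08 ≥ 84 → Exceeds

Exceeds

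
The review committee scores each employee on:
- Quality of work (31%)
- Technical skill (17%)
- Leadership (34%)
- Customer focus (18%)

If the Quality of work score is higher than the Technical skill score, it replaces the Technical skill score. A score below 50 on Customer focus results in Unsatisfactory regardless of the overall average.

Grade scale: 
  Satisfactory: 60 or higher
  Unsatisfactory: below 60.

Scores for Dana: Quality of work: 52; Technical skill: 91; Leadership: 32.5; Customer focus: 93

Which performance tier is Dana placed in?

Unsatisfactory

Quality of work (52) ≤ Technical skill (91), so Technical skill stays at 91.
Customer focus score 93 ≥ 50: minimum met.
Weighted total:
  Quality of work 52 × 0.31 = 16.12
  Technical skill 91 × 0.17 = 15.47
  Leadership 32.5 × 0.34 = 11.05
  Customer focus 93 × 0.18 = 16.74
Sum = 59.38
59.38 < 60 → Unsatisfactory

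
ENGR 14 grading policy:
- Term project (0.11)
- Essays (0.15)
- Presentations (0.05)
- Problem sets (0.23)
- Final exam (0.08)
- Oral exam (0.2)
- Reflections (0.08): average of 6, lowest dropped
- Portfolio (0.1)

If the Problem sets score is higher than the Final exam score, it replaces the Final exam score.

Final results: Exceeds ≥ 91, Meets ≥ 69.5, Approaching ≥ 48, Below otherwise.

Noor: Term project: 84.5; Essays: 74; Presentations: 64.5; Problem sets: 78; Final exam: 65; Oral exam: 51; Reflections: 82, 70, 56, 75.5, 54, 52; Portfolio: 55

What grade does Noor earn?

Reflections: drop 52 → average of remaining 5 = 337.5/5 = 67.5
Problem sets (78) > Final exam (65), so Final exam counts as 78.
Weighted total:
  Term project 84.5 × 0.11 = 9.295
  Essays 74 × 0.15 = 11.1
  Presentations 64.5 × 0.05 = 3.225
  Problem sets 78 × 0.23 = 17.94
  Final exam 78 × 0.08 = 6.24
  Oral exam 51 × 0.2 = 10.2
  Reflections 67.5 × 0.08 = 5.4
  Portfolio 55 × 0.1 = 5.5
Sum = 68.9
68.9 is ≥ 48 and < 69.5 → Approaching

Approaching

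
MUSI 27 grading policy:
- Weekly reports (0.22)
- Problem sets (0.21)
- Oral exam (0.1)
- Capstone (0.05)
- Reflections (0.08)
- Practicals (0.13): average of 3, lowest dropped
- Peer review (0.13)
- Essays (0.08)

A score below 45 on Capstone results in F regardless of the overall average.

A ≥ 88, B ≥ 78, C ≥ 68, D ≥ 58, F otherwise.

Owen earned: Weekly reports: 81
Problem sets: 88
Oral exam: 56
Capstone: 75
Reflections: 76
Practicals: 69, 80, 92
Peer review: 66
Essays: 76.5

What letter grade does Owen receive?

Practicals: drop 69 → average of remaining 2 = 172/2 = 86
Capstone score 75 ≥ 45: minimum met.
Weighted total:
  Weekly reports 81 × 0.22 = 17.82
  Problem sets 88 × 0.21 = 18.48
  Oral exam 56 × 0.1 = 5.6
  Capstone 75 × 0.05 = 3.75
  Reflections 76 × 0.08 = 6.08
  Practicals 86 × 0.13 = 11.18
  Peer review 66 × 0.13 = 8.58
  Essays 76.5 × 0.08 = 6.12
Sum = 77.61
77.61 is ≥ 68 and < 78 → C

C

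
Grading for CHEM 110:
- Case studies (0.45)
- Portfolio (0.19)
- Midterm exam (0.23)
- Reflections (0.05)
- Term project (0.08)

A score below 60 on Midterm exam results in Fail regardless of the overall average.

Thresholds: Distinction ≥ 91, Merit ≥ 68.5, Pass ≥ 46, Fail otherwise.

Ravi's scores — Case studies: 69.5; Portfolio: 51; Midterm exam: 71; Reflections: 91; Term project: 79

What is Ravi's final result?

Pass

Midterm exam score 71 ≥ 60: minimum met.
Weighted total:
  Case studies 69.5 × 0.45 = 31.275
  Portfolio 51 × 0.19 = 9.69
  Midterm exam 71 × 0.23 = 16.33
  Reflections 91 × 0.05 = 4.55
  Term project 79 × 0.08 = 6.32
Sum = 68.165
68.165 is ≥ 46 and < 68.5 → Pass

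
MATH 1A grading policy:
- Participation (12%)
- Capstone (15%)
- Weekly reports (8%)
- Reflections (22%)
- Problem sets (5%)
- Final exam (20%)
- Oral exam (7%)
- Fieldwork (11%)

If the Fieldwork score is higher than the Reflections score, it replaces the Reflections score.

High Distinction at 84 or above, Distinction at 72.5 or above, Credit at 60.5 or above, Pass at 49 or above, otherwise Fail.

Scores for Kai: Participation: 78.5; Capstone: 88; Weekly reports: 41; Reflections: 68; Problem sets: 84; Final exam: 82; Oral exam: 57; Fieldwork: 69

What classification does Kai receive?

Fieldwork (69) > Reflections (68), so Reflections counts as 69.
Weighted total:
  Participation 78.5 × 0.12 = 9.42
  Capstone 88 × 0.15 = 13.2
  Weekly reports 41 × 0.08 = 3.28
  Reflections 69 × 0.22 = 15.18
  Problem sets 84 × 0.05 = 4.2
  Final exam 82 × 0.2 = 16.4
  Oral exam 57 × 0.07 = 3.99
  Fieldwork 69 × 0.11 = 7.59
Sum = 73.26
73.26 is ≥ 72.5 and < 84 → Distinction

Distinction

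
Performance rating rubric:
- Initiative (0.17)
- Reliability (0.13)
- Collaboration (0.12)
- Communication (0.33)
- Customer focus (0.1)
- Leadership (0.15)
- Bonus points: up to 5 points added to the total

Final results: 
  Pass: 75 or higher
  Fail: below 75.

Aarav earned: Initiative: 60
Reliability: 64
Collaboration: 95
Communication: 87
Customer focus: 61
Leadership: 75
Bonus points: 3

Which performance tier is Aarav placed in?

Pass

Weighted total:
  Initiative 60 × 0.17 = 10.2
  Reliability 64 × 0.13 = 8.32
  Collaboration 95 × 0.12 = 11.4
  Communication 87 × 0.33 = 28.71
  Customer focus 61 × 0.1 = 6.1
  Leadership 75 × 0.15 = 11.25
Sum = 75.98
Bonus points: 75.98 + 3 = 78.98
78.98 ≥ 75 → Pass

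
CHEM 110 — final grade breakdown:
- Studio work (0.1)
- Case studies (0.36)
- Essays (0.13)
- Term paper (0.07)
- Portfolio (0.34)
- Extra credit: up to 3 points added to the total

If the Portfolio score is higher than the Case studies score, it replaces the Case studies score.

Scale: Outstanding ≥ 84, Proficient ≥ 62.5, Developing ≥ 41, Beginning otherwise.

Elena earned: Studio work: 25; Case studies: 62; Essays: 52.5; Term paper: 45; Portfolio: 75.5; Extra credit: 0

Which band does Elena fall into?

Proficient

Portfolio (75.5) > Case studies (62), so Case studies counts as 75.5.
Weighted total:
  Studio work 25 × 0.1 = 2.5
  Case studies 75.5 × 0.36 = 27.18
  Essays 52.5 × 0.13 = 6.825
  Term paper 45 × 0.07 = 3.15
  Portfolio 75.5 × 0.34 = 25.67
Sum = 65.325
Extra credit: 65.325 + 0 = 65.325
65.325 is ≥ 62.5 and < 84 → Proficient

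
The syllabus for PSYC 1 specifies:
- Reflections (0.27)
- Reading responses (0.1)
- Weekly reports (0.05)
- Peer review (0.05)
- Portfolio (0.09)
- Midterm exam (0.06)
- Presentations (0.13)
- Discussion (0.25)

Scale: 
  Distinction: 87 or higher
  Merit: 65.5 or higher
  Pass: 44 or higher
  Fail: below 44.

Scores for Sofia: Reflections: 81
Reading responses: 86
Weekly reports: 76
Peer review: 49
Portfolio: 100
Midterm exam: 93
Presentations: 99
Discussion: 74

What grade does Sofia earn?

Weighted total:
  Reflections 81 × 0.27 = 21.87
  Reading responses 86 × 0.1 = 8.6
  Weekly reports 76 × 0.05 = 3.8
  Peer review 49 × 0.05 = 2.45
  Portfolio 100 × 0.09 = 9
  Midterm exam 93 × 0.06 = 5.58
  Presentations 99 × 0.13 = 12.87
  Discussion 74 × 0.25 = 18.5
Sum = 82.67
82.67 is ≥ 65.5 and < 87 → Merit

Merit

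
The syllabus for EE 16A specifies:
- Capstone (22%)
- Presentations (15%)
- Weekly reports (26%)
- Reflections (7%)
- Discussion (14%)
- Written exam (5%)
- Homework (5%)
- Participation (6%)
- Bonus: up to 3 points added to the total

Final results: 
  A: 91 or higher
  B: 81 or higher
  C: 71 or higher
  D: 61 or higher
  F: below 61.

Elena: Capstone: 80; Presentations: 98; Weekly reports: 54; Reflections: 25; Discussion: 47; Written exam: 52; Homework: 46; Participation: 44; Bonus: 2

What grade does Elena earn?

Weighted total:
  Capstone 80 × 0.22 = 17.6
  Presentations 98 × 0.15 = 14.7
  Weekly reports 54 × 0.26 = 14.04
  Reflections 25 × 0.07 = 1.75
  Discussion 47 × 0.14 = 6.58
  Written exam 52 × 0.05 = 2.6
  Homework 46 × 0.05 = 2.3
  Participation 44 × 0.06 = 2.64
Sum = 62.21
Bonus: 62.21 + 2 = 64.21
64.21 is ≥ 61 and < 71 → D

D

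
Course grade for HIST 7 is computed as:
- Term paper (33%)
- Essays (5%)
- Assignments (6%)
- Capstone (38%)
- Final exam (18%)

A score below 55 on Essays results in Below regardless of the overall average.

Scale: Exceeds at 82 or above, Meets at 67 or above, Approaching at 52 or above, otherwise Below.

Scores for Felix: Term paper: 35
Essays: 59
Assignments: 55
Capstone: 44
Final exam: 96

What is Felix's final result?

Essays score 59 ≥ 55: minimum met.
Weighted total:
  Term paper 35 × 0.33 = 11.55
  Essays 59 × 0.05 = 2.95
  Assignments 55 × 0.06 = 3.3
  Capstone 44 × 0.38 = 16.72
  Final exam 96 × 0.18 = 17.28
Sum = 51.8
51.8 < 52 → Below

Below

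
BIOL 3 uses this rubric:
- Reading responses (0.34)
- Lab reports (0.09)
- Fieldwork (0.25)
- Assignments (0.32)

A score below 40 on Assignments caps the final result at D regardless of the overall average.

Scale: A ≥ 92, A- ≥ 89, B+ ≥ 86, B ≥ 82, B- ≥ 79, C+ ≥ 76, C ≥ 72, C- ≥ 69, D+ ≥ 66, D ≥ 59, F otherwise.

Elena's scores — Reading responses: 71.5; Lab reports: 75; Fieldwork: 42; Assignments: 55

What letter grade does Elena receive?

Assignments score 55 ≥ 40: minimum met.
Weighted total:
  Reading responses 71.5 × 0.34 = 24.31
  Lab reports 75 × 0.09 = 6.75
  Fieldwork 42 × 0.25 = 10.5
  Assignments 55 × 0.32 = 17.6
Sum = 59.16
59.16 is ≥ 59 and < 66 → D

D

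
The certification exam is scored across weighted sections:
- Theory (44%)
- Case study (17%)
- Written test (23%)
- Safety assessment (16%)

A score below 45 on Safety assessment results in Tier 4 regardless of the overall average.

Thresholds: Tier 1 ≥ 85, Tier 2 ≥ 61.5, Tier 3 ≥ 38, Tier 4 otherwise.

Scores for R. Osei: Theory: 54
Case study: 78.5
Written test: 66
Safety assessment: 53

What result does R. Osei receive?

Safety assessment score 53 ≥ 45: minimum met.
Weighted total:
  Theory 54 × 0.44 = 23.76
  Case study 78.5 × 0.17 = 13.345
  Written test 66 × 0.23 = 15.18
  Safety assessment 53 × 0.16 = 8.48
Sum = 60.765
60.765 is ≥ 38 and < 61.5 → Tier 3

Tier 3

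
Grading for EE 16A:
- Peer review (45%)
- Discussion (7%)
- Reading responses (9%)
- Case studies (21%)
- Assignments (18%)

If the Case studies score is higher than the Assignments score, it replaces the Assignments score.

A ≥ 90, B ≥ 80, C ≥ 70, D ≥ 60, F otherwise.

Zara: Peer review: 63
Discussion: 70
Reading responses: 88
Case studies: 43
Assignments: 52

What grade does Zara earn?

F

Case studies (43) ≤ Assignments (52), so Assignments stays at 52.
Weighted total:
  Peer review 63 × 0.45 = 28.35
  Discussion 70 × 0.07 = 4.9
  Reading responses 88 × 0.09 = 7.92
  Case studies 43 × 0.21 = 9.03
  Assignments 52 × 0.18 = 9.36
Sum = 59.56
59.56 < 60 → F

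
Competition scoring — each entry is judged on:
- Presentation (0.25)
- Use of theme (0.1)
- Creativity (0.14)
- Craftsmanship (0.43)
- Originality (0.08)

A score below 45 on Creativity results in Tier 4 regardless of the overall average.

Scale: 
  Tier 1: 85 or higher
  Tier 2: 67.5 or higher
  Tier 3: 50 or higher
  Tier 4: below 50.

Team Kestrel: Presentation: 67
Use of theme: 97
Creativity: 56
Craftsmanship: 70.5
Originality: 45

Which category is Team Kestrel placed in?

Creativity score 56 ≥ 45: minimum met.
Weighted total:
  Presentation 67 × 0.25 = 16.75
  Use of theme 97 × 0.1 = 9.7
  Creativity 56 × 0.14 = 7.84
  Craftsmanship 70.5 × 0.43 = 30.315
  Originality 45 × 0.08 = 3.6
Sum = 68.205
68.205 is ≥ 67.5 and < 85 → Tier 2

Tier 2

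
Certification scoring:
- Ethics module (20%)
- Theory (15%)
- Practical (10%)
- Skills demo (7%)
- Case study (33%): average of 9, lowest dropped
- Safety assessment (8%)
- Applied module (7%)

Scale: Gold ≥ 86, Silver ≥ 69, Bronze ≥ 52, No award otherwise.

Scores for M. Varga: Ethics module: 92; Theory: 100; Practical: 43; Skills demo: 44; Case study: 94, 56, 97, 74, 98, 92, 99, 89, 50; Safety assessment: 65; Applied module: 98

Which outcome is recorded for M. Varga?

Silver

Case study: drop 50 → average of remaining 8 = 699/8 = 87.375
Weighted total:
  Ethics module 92 × 0.2 = 18.4
  Theory 100 × 0.15 = 15
  Practical 43 × 0.1 = 4.3
  Skills demo 44 × 0.07 = 3.08
  Case study 87.375 × 0.33 = 28.83375
  Safety assessment 65 × 0.08 = 5.2
  Applied module 98 × 0.07 = 6.86
Sum = 81.67375
81.67375 is ≥ 69 and < 86 → Silver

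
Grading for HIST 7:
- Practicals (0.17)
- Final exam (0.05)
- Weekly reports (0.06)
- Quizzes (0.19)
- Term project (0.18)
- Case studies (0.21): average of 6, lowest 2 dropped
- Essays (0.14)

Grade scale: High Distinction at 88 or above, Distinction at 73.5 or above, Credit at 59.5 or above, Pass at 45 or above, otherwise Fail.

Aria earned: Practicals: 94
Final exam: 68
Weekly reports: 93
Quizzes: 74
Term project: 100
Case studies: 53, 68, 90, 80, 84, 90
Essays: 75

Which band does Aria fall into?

Distinction

Case studies: drop 53, 68 → average of remaining 4 = 344/4 = 86
Weighted total:
  Practicals 94 × 0.17 = 15.98
  Final exam 68 × 0.05 = 3.4
  Weekly reports 93 × 0.06 = 5.58
  Quizzes 74 × 0.19 = 14.06
  Term project 100 × 0.18 = 18
  Case studies 86 × 0.21 = 18.06
  Essays 75 × 0.14 = 10.5
Sum = 85.58
85.58 is ≥ 73.5 and < 88 → Distinction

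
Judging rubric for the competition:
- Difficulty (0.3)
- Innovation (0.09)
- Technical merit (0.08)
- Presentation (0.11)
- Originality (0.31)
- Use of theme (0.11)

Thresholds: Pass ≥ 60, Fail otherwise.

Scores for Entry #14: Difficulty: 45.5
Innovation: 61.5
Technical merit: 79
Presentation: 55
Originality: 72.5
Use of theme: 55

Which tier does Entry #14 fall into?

Weighted total:
  Difficulty 45.5 × 0.3 = 13.65
  Innovation 61.5 × 0.09 = 5.535
  Technical merit 79 × 0.08 = 6.32
  Presentation 55 × 0.11 = 6.05
  Originality 72.5 × 0.31 = 22.475
  Use of theme 55 × 0.11 = 6.05
Sum = 60.08
60.08 ≥ 60 → Pass

Pass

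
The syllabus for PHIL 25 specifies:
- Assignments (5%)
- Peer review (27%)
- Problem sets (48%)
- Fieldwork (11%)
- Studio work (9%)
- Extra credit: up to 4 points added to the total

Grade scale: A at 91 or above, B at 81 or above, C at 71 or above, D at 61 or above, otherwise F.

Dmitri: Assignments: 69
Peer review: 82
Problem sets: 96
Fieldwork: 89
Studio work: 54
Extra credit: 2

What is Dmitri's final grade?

Weighted total:
  Assignments 69 × 0.05 = 3.45
  Peer review 82 × 0.27 = 22.14
  Problem sets 96 × 0.48 = 46.08
  Fieldwork 89 × 0.11 = 9.79
  Studio work 54 × 0.09 = 4.86
Sum = 86.32
Extra credit: 86.32 + 2 = 88.32
88.32 is ≥ 81 and < 91 → B

B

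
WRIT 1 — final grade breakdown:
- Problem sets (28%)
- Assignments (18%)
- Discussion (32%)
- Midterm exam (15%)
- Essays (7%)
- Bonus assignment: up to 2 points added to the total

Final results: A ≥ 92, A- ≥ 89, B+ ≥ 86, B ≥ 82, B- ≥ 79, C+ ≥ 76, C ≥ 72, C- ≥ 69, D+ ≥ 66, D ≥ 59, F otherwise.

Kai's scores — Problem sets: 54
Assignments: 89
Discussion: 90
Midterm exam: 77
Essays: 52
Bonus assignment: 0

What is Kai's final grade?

C

Weighted total:
  Problem sets 54 × 0.28 = 15.12
  Assignments 89 × 0.18 = 16.02
  Discussion 90 × 0.32 = 28.8
  Midterm exam 77 × 0.15 = 11.55
  Essays 52 × 0.07 = 3.64
Sum = 75.13
Bonus assignment: 75.13 + 0 = 75.13
75.13 is ≥ 72 and < 76 → C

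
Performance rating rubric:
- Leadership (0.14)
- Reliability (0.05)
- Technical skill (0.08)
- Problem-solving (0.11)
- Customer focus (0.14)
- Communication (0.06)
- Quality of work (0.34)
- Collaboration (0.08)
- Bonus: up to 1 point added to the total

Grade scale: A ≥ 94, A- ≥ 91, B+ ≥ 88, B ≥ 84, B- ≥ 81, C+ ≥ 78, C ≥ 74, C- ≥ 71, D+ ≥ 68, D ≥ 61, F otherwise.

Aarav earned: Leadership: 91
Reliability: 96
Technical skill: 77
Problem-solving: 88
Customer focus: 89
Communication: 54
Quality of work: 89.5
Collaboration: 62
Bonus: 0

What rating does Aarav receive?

Weighted total:
  Leadership 91 × 0.14 = 12.74
  Reliability 96 × 0.05 = 4.8
  Technical skill 77 × 0.08 = 6.16
  Problem-solving 88 × 0.11 = 9.68
  Customer focus 89 × 0.14 = 12.46
  Communication 54 × 0.06 = 3.24
  Quality of work 89.5 × 0.34 = 30.43
  Collaboration 62 × 0.08 = 4.96
Sum = 84.47
Bonus: 84.47 + 0 = 84.47
84.47 is ≥ 84 and < 88 → B

B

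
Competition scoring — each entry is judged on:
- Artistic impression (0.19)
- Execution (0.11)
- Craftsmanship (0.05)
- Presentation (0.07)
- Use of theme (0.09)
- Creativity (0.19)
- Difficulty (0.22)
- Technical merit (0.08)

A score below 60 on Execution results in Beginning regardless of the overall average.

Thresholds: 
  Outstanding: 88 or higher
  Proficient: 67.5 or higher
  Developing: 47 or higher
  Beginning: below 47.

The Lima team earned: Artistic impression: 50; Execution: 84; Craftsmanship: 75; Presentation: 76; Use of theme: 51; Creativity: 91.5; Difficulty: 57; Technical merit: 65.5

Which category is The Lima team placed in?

Execution score 84 ≥ 60: minimum met.
Weighted total:
  Artistic impression 50 × 0.19 = 9.5
  Execution 84 × 0.11 = 9.24
  Craftsmanship 75 × 0.05 = 3.75
  Presentation 76 × 0.07 = 5.32
  Use of theme 51 × 0.09 = 4.59
  Creativity 91.5 × 0.19 = 17.385
  Difficulty 57 × 0.22 = 12.54
  Technical merit 65.5 × 0.08 = 5.24
Sum = 67.565
67.565 is ≥ 67.5 and < 88 → Proficient

Proficient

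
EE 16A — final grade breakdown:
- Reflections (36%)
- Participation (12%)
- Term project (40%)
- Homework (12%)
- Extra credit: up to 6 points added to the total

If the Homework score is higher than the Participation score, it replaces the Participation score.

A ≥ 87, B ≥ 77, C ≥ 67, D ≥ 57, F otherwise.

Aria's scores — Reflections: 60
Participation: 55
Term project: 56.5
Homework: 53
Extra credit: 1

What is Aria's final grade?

Homework (53) ≤ Participation (55), so Participation stays at 55.
Weighted total:
  Reflections 60 × 0.36 = 21.6
  Participation 55 × 0.12 = 6.6
  Term project 56.5 × 0.4 = 22.6
  Homework 53 × 0.12 = 6.36
Sum = 57.16
Extra credit: 57.16 + 1 = 58.16
58.16 is ≥ 57 and < 67 → D

D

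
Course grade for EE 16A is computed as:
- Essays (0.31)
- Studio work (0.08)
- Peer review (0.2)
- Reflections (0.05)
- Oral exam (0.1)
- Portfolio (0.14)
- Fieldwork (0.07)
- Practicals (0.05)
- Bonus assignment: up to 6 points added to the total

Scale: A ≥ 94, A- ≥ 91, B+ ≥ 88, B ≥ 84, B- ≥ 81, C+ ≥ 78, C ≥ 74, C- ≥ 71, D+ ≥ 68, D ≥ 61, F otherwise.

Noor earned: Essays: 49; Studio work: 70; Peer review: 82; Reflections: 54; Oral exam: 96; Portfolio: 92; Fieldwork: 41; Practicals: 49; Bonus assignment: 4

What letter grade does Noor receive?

Weighted total:
  Essays 49 × 0.31 = 15.19
  Studio work 70 × 0.08 = 5.6
  Peer review 82 × 0.2 = 16.4
  Reflections 54 × 0.05 = 2.7
  Oral exam 96 × 0.1 = 9.6
  Portfolio 92 × 0.14 = 12.88
  Fieldwork 41 × 0.07 = 2.87
  Practicals 49 × 0.05 = 2.45
Sum = 67.69
Bonus assignment: 67.69 + 4 = 71.69
71.69 is ≥ 71 and < 74 → C-

C-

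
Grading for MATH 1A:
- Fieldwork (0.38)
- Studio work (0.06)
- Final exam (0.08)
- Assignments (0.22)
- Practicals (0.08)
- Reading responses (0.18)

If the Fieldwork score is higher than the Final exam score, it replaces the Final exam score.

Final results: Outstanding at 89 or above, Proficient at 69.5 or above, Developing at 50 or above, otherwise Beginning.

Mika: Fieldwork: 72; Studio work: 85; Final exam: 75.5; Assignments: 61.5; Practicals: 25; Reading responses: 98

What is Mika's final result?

Proficient

Fieldwork (72) ≤ Final exam (75.5), so Final exam stays at 75.5.
Weighted total:
  Fieldwork 72 × 0.38 = 27.36
  Studio work 85 × 0.06 = 5.1
  Final exam 75.5 × 0.08 = 6.04
  Assignments 61.5 × 0.22 = 13.53
  Practicals 25 × 0.08 = 2
  Reading responses 98 × 0.18 = 17.64
Sum = 71.67
71.67 is ≥ 69.5 and < 89 → Proficient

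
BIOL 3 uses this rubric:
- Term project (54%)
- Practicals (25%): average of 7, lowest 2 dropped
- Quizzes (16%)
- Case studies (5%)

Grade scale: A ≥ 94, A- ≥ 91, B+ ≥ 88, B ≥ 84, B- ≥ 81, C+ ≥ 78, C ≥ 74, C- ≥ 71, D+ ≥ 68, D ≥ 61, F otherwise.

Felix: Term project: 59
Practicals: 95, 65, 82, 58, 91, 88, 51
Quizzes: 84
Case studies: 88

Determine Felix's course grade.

Practicals: drop 51, 58 → average of remaining 5 = 421/5 = 84.2
Weighted total:
  Term project 59 × 0.54 = 31.86
  Practicals 84.2 × 0.25 = 21.05
  Quizzes 84 × 0.16 = 13.44
  Case studies 88 × 0.05 = 4.4
Sum = 70.75
70.75 is ≥ 68 and < 71 → D+

D+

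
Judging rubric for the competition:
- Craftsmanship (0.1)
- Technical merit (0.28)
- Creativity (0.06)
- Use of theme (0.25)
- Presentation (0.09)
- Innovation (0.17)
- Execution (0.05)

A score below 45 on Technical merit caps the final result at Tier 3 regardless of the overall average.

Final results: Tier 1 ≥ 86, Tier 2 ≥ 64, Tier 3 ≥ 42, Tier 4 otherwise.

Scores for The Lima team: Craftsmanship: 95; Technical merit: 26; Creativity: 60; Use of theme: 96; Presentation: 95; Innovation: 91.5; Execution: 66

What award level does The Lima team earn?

Tier 3

Technical merit score 26 < 45: minimum not met.
Weighted total:
  Craftsmanship 95 × 0.1 = 9.5
  Technical merit 26 × 0.28 = 7.28
  Creativity 60 × 0.06 = 3.6
  Use of theme 96 × 0.25 = 24
  Presentation 95 × 0.09 = 8.55
  Innovation 91.5 × 0.17 = 15.555
  Execution 66 × 0.05 = 3.3
Sum = 71.785
71.785 would be Tier 2; cap at Tier 3 applies → Tier 3.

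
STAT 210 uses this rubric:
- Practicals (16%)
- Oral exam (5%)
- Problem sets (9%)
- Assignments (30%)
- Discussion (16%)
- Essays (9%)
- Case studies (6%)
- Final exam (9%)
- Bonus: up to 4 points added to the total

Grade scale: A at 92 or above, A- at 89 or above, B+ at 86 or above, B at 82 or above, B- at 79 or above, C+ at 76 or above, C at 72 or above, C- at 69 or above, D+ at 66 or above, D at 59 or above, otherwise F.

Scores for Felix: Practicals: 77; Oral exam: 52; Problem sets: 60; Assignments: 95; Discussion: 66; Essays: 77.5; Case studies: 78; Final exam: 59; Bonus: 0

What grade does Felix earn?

Weighted total:
  Practicals 77 × 0.16 = 12.32
  Oral exam 52 × 0.05 = 2.6
  Problem sets 60 × 0.09 = 5.4
  Assignments 95 × 0.3 = 28.5
  Discussion 66 × 0.16 = 10.56
  Essays 77.5 × 0.09 = 6.975
  Case studies 78 × 0.06 = 4.68
  Final exam 59 × 0.09 = 5.31
Sum = 76.345
Bonus: 76.345 + 0 = 76.345
76.345 is ≥ 76 and < 79 → C+

C+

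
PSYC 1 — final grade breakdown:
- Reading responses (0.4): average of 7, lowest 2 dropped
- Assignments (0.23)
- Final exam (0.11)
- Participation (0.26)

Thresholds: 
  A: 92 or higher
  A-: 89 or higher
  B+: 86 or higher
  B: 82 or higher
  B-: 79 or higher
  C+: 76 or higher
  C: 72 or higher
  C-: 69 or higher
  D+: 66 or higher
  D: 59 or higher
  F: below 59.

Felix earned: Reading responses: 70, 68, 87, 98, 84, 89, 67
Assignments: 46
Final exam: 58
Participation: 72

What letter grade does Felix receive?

Reading responses: drop 67, 68 → average of remaining 5 = 428/5 = 85.6
Weighted total:
  Reading responses 85.6 × 0.4 = 34.24
  Assignments 46 × 0.23 = 10.58
  Final exam 58 × 0.11 = 6.38
  Participation 72 × 0.26 = 18.72
Sum = 69.92
69.92 is ≥ 69 and < 72 → C-

C-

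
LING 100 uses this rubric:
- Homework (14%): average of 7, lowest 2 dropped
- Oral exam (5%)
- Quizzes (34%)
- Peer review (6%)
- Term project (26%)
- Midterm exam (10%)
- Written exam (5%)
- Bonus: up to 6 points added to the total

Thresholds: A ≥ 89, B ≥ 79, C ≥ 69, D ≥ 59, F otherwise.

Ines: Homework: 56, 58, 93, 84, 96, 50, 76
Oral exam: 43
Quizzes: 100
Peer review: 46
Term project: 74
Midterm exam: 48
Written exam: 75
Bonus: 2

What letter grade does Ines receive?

B

Homework: drop 50, 56 → average of remaining 5 = 407/5 = 81.4
Weighted total:
  Homework 81.4 × 0.14 = 11.396
  Oral exam 43 × 0.05 = 2.15
  Quizzes 100 × 0.34 = 34
  Peer review 46 × 0.06 = 2.76
  Term project 74 × 0.26 = 19.24
  Midterm exam 48 × 0.1 = 4.8
  Written exam 75 × 0.05 = 3.75
Sum = 78.096
Bonus: 78.096 + 2 = 80.096
80.096 is ≥ 79 and < 89 → B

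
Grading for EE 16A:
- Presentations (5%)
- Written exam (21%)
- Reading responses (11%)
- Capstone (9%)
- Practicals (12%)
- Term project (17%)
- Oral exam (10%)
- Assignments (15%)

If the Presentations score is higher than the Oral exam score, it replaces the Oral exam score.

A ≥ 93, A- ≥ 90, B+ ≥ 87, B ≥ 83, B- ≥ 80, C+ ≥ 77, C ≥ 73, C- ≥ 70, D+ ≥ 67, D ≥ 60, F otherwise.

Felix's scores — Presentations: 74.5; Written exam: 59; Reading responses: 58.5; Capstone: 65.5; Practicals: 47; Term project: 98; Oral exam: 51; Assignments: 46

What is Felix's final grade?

D

Presentations (74.5) > Oral exam (51), so Oral exam counts as 74.5.
Weighted total:
  Presentations 74.5 × 0.05 = 3.725
  Written exam 59 × 0.21 = 12.39
  Reading responses 58.5 × 0.11 = 6.435
  Capstone 65.5 × 0.09 = 5.895
  Practicals 47 × 0.12 = 5.64
  Term project 98 × 0.17 = 16.66
  Oral exam 74.5 × 0.1 = 7.45
  Assignments 46 × 0.15 = 6.9
Sum = 65.095
65.095 is ≥ 60 and < 67 → D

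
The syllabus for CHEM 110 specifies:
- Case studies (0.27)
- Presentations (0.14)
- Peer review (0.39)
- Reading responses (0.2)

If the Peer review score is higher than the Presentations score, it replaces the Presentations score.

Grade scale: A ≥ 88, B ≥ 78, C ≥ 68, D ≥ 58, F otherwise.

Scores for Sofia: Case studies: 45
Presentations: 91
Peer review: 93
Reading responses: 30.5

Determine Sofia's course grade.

Peer review (93) > Presentations (91), so Presentations counts as 93.
Weighted total:
  Case studies 45 × 0.27 = 12.15
  Presentations 93 × 0.14 = 13.02
  Peer review 93 × 0.39 = 36.27
  Reading responses 30.5 × 0.2 = 6.1
Sum = 67.54
67.54 is ≥ 58 and < 68 → D

D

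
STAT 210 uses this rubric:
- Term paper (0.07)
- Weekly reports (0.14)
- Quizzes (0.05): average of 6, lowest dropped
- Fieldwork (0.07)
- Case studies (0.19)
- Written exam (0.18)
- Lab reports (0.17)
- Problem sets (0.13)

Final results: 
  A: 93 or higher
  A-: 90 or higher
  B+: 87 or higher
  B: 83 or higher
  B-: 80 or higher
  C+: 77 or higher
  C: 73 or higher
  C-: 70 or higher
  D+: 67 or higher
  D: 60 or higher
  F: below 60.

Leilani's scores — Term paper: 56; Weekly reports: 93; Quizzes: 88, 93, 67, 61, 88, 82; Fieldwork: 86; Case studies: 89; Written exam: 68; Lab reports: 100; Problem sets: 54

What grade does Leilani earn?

Quizzes: drop 61 → average of remaining 5 = 418/5 = 83.6
Weighted total:
  Term paper 56 × 0.07 = 3.92
  Weekly reports 93 × 0.14 = 13.02
  Quizzes 83.6 × 0.05 = 4.18
  Fieldwork 86 × 0.07 = 6.02
  Case studies 89 × 0.19 = 16.91
  Written exam 68 × 0.18 = 12.24
  Lab reports 100 × 0.17 = 17
  Problem sets 54 × 0.13 = 7.02
Sum = 80.31
80.31 is ≥ 80 and < 83 → B-

B-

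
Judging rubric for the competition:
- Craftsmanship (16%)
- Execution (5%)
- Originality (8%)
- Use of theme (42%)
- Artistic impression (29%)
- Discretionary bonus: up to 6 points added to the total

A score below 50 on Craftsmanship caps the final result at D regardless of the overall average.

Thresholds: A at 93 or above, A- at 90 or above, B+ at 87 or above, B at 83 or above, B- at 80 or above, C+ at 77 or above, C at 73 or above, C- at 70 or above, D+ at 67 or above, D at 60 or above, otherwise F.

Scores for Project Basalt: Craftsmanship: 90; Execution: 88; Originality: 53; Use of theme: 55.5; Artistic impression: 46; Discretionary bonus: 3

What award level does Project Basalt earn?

Craftsmanship score 90 ≥ 50: minimum met.
Weighted total:
  Craftsmanship 90 × 0.16 = 14.4
  Execution 88 × 0.05 = 4.4
  Originality 53 × 0.08 = 4.24
  Use of theme 55.5 × 0.42 = 23.31
  Artistic impression 46 × 0.29 = 13.34
Sum = 59.69
Discretionary bonus: 59.69 + 3 = 62.69
62.69 is ≥ 60 and < 67 → D

D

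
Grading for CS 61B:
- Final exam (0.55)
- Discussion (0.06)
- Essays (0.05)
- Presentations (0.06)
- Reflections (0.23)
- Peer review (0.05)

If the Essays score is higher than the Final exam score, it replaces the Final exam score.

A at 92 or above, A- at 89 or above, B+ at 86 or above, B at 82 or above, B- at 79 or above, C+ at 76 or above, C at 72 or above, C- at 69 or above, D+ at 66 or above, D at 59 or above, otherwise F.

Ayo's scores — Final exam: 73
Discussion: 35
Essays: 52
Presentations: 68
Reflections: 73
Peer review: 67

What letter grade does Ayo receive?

C-

Essays (52) ≤ Final exam (73), so Final exam stays at 73.
Weighted total:
  Final exam 73 × 0.55 = 40.15
  Discussion 35 × 0.06 = 2.1
  Essays 52 × 0.05 = 2.6
  Presentations 68 × 0.06 = 4.08
  Reflections 73 × 0.23 = 16.79
  Peer review 67 × 0.05 = 3.35
Sum = 69.07
69.07 is ≥ 69 and < 72 → C-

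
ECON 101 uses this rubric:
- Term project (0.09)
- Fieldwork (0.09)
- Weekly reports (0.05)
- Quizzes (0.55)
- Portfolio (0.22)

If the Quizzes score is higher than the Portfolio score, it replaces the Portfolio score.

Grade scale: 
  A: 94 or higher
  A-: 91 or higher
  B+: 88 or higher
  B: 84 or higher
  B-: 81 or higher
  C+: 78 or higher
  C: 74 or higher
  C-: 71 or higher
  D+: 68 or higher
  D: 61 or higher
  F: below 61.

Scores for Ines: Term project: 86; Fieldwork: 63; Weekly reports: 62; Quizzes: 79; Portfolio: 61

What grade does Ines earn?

C

Quizzes (79) > Portfolio (61), so Portfolio counts as 79.
Weighted total:
  Term project 86 × 0.09 = 7.74
  Fieldwork 63 × 0.09 = 5.67
  Weekly reports 62 × 0.05 = 3.1
  Quizzes 79 × 0.55 = 43.45
  Portfolio 79 × 0.22 = 17.38
Sum = 77.34
77.34 is ≥ 74 and < 78 → C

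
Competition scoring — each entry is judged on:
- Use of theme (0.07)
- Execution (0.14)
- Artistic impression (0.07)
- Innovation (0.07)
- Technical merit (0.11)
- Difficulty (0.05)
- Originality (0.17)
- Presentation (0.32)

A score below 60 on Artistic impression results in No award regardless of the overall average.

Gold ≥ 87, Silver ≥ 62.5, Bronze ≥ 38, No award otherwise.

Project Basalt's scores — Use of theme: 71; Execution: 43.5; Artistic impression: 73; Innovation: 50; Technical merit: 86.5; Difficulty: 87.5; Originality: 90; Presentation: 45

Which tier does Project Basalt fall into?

Silver

Artistic impression score 73 ≥ 60: minimum met.
Weighted total:
  Use of theme 71 × 0.07 = 4.97
  Execution 43.5 × 0.14 = 6.09
  Artistic impression 73 × 0.07 = 5.11
  Innovation 50 × 0.07 = 3.5
  Technical merit 86.5 × 0.11 = 9.515
  Difficulty 87.5 × 0.05 = 4.375
  Originality 90 × 0.17 = 15.3
  Presentation 45 × 0.32 = 14.4
Sum = 63.26
63.26 is ≥ 62.5 and < 87 → Silver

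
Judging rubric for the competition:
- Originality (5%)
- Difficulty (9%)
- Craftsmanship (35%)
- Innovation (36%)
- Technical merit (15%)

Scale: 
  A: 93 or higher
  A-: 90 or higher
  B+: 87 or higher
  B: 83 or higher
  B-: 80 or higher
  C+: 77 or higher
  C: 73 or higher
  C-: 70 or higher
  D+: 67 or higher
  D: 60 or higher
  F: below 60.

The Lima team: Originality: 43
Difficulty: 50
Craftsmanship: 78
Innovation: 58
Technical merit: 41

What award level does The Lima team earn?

Weighted total:
  Originality 43 × 0.05 = 2.15
  Difficulty 50 × 0.09 = 4.5
  Craftsmanship 78 × 0.35 = 27.3
  Innovation 58 × 0.36 = 20.88
  Technical merit 41 × 0.15 = 6.15
Sum = 60.98
60.98 is ≥ 60 and < 67 → D

D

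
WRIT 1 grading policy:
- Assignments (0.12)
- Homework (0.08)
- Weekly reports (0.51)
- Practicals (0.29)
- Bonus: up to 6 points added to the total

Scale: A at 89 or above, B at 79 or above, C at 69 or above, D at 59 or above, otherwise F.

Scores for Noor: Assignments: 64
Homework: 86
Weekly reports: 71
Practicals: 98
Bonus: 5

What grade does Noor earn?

Weighted total:
  Assignments 64 × 0.12 = 7.68
  Homework 86 × 0.08 = 6.88
  Weekly reports 71 × 0.51 = 36.21
  Practicals 98 × 0.29 = 28.42
Sum = 79.19
Bonus: 79.19 + 5 = 84.19
84.19 is ≥ 79 and < 89 → B

B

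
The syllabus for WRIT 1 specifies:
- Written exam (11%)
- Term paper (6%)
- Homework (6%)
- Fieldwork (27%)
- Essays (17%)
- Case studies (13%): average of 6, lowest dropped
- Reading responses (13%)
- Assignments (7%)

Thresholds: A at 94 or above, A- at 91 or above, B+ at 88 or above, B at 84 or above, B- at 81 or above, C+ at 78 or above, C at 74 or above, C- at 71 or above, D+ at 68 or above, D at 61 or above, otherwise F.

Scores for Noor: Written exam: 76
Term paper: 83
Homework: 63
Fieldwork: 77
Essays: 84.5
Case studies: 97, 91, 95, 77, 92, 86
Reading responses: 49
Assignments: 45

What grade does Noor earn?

Case studies: drop 77 → average of remaining 5 = 461/5 = 92.2
Weighted total:
  Written exam 76 × 0.11 = 8.36
  Term paper 83 × 0.06 = 4.98
  Homework 63 × 0.06 = 3.78
  Fieldwork 77 × 0.27 = 20.79
  Essays 84.5 × 0.17 = 14.365
  Case studies 92.2 × 0.13 = 11.986
  Reading responses 49 × 0.13 = 6.37
  Assignments 45 × 0.07 = 3.15
Sum = 73.781
73.781 is ≥ 71 and < 74 → C-

C-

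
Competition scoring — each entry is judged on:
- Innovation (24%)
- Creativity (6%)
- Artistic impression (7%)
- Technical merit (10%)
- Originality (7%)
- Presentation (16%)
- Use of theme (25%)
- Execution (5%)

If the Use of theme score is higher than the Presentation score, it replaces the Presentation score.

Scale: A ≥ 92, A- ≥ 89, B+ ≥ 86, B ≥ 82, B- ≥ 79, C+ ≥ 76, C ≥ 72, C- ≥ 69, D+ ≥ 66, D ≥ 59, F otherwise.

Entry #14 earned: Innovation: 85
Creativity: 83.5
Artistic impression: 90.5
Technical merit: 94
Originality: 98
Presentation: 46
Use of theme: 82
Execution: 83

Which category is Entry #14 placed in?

Use of theme (82) > Presentation (46), so Presentation counts as 82.
Weighted total:
  Innovation 85 × 0.24 = 20.4
  Creativity 83.5 × 0.06 = 5.01
  Artistic impression 90.5 × 0.07 = 6.335
  Technical merit 94 × 0.1 = 9.4
  Originality 98 × 0.07 = 6.86
  Presentation 82 × 0.16 = 13.12
  Use of theme 82 × 0.25 = 20.5
  Execution 83 × 0.05 = 4.15
Sum = 85.775
85.775 is ≥ 82 and < 86 → B

B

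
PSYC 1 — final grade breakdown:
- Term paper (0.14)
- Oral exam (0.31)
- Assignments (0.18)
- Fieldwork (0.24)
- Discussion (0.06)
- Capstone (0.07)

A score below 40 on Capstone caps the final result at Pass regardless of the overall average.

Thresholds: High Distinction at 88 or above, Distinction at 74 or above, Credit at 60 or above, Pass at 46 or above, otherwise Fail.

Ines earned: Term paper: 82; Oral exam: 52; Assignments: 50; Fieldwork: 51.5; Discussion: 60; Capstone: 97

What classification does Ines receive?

Capstone score 97 ≥ 40: minimum met.
Weighted total:
  Term paper 82 × 0.14 = 11.48
  Oral exam 52 × 0.31 = 16.12
  Assignments 50 × 0.18 = 9
  Fieldwork 51.5 × 0.24 = 12.36
  Discussion 60 × 0.06 = 3.6
  Capstone 97 × 0.07 = 6.79
Sum = 59.35
59.35 is ≥ 46 and < 60 → Pass

Pass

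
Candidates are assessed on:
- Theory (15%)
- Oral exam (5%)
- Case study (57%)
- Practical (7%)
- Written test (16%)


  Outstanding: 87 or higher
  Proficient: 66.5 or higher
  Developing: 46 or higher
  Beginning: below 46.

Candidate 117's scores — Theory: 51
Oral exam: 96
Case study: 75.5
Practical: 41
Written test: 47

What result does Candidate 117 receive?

Developing

Weighted total:
  Theory 51 × 0.15 = 7.65
  Oral exam 96 × 0.05 = 4.8
  Case study 75.5 × 0.57 = 43.035
  Practical 41 × 0.07 = 2.87
  Written test 47 × 0.16 = 7.52
Sum = 65.875
65.875 is ≥ 46 and < 66.5 → Developing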